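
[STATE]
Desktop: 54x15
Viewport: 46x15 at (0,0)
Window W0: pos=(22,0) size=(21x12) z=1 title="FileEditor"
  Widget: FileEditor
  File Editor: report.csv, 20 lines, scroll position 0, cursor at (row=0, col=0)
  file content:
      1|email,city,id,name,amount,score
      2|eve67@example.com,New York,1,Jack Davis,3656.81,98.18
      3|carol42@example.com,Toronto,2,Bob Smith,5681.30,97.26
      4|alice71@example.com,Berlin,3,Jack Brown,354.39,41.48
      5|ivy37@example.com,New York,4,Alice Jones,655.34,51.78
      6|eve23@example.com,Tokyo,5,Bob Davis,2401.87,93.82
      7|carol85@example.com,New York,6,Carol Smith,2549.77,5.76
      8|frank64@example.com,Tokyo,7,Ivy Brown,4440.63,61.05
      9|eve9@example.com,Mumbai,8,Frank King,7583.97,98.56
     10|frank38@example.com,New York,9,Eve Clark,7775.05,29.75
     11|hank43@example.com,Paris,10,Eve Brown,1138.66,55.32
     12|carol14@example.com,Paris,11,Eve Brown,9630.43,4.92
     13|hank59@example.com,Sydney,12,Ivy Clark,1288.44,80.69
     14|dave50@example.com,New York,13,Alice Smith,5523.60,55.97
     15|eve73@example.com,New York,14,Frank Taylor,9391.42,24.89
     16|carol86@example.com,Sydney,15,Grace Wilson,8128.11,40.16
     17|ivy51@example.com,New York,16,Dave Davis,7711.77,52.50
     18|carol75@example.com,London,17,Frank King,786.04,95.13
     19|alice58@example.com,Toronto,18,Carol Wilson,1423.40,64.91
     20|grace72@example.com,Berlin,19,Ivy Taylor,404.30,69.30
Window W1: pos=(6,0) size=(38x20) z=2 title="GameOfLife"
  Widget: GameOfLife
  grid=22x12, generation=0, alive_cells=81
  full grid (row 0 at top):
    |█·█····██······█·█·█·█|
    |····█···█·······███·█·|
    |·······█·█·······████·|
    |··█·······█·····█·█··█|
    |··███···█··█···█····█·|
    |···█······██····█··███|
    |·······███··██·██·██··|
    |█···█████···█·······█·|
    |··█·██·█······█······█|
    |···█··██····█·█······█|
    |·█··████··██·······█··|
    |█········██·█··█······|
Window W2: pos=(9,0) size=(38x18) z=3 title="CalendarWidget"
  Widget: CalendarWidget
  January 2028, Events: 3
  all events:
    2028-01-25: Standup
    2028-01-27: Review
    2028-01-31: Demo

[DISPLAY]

      ┏━━┏━━━━━━━━━━━━━━━━━━━━━━━━━━━━━━━━━━━━
      ┃ G┃ CalendarWidget                     
      ┠──┠────────────────────────────────────
      ┃Ge┃            January 2028            
      ┃█·┃Mo Tu We Th Fr Sa Su                
      ┃··┃                1  2                
      ┃··┃ 3  4  5  6  7  8  9                
      ┃··┃10 11 12 13 14 15 16                
      ┃··┃17 18 19 20 21 22 23                
      ┃··┃24 25* 26 27* 28 29 30              
      ┃··┃31*                                 
      ┃█·┃                                    
      ┃··┃                                    
      ┃··┃                                    
      ┃·█┃                                    


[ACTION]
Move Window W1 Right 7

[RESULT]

         ┏━━━━━━━━━━━━━━━━━━━━━━━━━━━━━━━━━━━━
         ┃ CalendarWidget                     
         ┠────────────────────────────────────
         ┃            January 2028            
         ┃Mo Tu We Th Fr Sa Su                
         ┃                1  2                
         ┃ 3  4  5  6  7  8  9                
         ┃10 11 12 13 14 15 16                
         ┃17 18 19 20 21 22 23                
         ┃24 25* 26 27* 28 29 30              
         ┃31*                                 
         ┃                                    
         ┃                                    
         ┃                                    
         ┃                                    


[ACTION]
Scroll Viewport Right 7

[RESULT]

  ┏━━━━━━━━━━━━━━━━━━━━━━━━━━━━━━━━━━━━┓━━━┓  
  ┃ CalendarWidget                     ┃   ┃  
  ┠────────────────────────────────────┨───┨  
  ┃            January 2028            ┃   ┃  
  ┃Mo Tu We Th Fr Sa Su                ┃   ┃  
  ┃                1  2                ┃   ┃  
  ┃ 3  4  5  6  7  8  9                ┃   ┃  
  ┃10 11 12 13 14 15 16                ┃   ┃  
  ┃17 18 19 20 21 22 23                ┃   ┃  
  ┃24 25* 26 27* 28 29 30              ┃   ┃  
  ┃31*                                 ┃   ┃  
  ┃                                    ┃   ┃  
  ┃                                    ┃   ┃  
  ┃                                    ┃   ┃  
  ┃                                    ┃   ┃  


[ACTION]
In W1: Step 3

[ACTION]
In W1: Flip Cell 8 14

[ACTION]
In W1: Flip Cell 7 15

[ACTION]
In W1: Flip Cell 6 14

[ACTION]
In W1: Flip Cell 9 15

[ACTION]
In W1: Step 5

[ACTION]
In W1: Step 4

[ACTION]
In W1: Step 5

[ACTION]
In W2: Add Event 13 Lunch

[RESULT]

  ┏━━━━━━━━━━━━━━━━━━━━━━━━━━━━━━━━━━━━┓━━━┓  
  ┃ CalendarWidget                     ┃   ┃  
  ┠────────────────────────────────────┨───┨  
  ┃            January 2028            ┃   ┃  
  ┃Mo Tu We Th Fr Sa Su                ┃   ┃  
  ┃                1  2                ┃   ┃  
  ┃ 3  4  5  6  7  8  9                ┃   ┃  
  ┃10 11 12 13* 14 15 16               ┃   ┃  
  ┃17 18 19 20 21 22 23                ┃   ┃  
  ┃24 25* 26 27* 28 29 30              ┃   ┃  
  ┃31*                                 ┃   ┃  
  ┃                                    ┃   ┃  
  ┃                                    ┃   ┃  
  ┃                                    ┃   ┃  
  ┃                                    ┃   ┃  


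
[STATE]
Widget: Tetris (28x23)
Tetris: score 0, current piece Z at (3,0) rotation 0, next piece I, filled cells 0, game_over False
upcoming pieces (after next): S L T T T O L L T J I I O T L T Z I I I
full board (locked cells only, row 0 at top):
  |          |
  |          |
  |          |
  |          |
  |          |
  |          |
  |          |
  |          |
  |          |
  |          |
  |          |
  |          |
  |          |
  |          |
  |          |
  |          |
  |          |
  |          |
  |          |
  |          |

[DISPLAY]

   ▓▓     │Next:            
    ▓▓    │████             
          │                 
          │                 
          │                 
          │                 
          │Score:           
          │0                
          │                 
          │                 
          │                 
          │                 
          │                 
          │                 
          │                 
          │                 
          │                 
          │                 
          │                 
          │                 
          │                 
          │                 
          │                 


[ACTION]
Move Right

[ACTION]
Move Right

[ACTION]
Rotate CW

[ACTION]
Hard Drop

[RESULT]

   ████   │Next:            
          │ ░░              
          │░░               
          │                 
          │                 
          │                 
          │Score:           
          │0                
          │                 
          │                 
          │                 
          │                 
          │                 
          │                 
          │                 
          │                 
          │                 
      ▓   │                 
     ▓▓   │                 
     ▓    │                 
          │                 
          │                 
          │                 


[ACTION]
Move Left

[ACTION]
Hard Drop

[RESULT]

    ░░    │Next:            
   ░░     │  ▒              
          │▒▒▒              
          │                 
          │                 
          │                 
          │Score:           
          │0                
          │                 
          │                 
          │                 
          │                 
          │                 
          │                 
          │                 
          │                 
          │                 
  ████▓   │                 
     ▓▓   │                 
     ▓    │                 
          │                 
          │                 
          │                 


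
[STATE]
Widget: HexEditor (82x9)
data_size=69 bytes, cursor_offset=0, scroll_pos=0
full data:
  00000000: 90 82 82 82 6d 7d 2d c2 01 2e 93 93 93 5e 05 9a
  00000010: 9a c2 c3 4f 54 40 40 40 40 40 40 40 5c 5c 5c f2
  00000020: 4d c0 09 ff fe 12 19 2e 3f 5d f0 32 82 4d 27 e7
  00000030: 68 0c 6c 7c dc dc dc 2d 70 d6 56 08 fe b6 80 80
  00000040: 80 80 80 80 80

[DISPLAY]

00000000  90 82 82 82 6d 7d 2d c2  01 2e 93 93 93 5e 05 9a  |....m}-......^..|    
00000010  9a c2 c3 4f 54 40 40 40  40 40 40 40 5c 5c 5c f2  |...OT@@@@@@@\\\.|    
00000020  4d c0 09 ff fe 12 19 2e  3f 5d f0 32 82 4d 27 e7  |M.......?].2.M'.|    
00000030  68 0c 6c 7c dc dc dc 2d  70 d6 56 08 fe b6 80 80  |h.l|...-p.V.....|    
00000040  80 80 80 80 80                                    |.....           |    
                                                                                  
                                                                                  
                                                                                  
                                                                                  


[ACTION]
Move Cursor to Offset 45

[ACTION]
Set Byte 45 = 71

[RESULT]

00000000  90 82 82 82 6d 7d 2d c2  01 2e 93 93 93 5e 05 9a  |....m}-......^..|    
00000010  9a c2 c3 4f 54 40 40 40  40 40 40 40 5c 5c 5c f2  |...OT@@@@@@@\\\.|    
00000020  4d c0 09 ff fe 12 19 2e  3f 5d f0 32 82 71 27 e7  |M.......?].2.q'.|    
00000030  68 0c 6c 7c dc dc dc 2d  70 d6 56 08 fe b6 80 80  |h.l|...-p.V.....|    
00000040  80 80 80 80 80                                    |.....           |    
                                                                                  
                                                                                  
                                                                                  
                                                                                  


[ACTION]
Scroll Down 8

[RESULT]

00000040  80 80 80 80 80                                    |.....           |    
                                                                                  
                                                                                  
                                                                                  
                                                                                  
                                                                                  
                                                                                  
                                                                                  
                                                                                  


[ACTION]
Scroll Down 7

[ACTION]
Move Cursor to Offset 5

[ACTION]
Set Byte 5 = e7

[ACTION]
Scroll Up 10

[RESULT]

00000000  90 82 82 82 6d E7 2d c2  01 2e 93 93 93 5e 05 9a  |....m.-......^..|    
00000010  9a c2 c3 4f 54 40 40 40  40 40 40 40 5c 5c 5c f2  |...OT@@@@@@@\\\.|    
00000020  4d c0 09 ff fe 12 19 2e  3f 5d f0 32 82 71 27 e7  |M.......?].2.q'.|    
00000030  68 0c 6c 7c dc dc dc 2d  70 d6 56 08 fe b6 80 80  |h.l|...-p.V.....|    
00000040  80 80 80 80 80                                    |.....           |    
                                                                                  
                                                                                  
                                                                                  
                                                                                  


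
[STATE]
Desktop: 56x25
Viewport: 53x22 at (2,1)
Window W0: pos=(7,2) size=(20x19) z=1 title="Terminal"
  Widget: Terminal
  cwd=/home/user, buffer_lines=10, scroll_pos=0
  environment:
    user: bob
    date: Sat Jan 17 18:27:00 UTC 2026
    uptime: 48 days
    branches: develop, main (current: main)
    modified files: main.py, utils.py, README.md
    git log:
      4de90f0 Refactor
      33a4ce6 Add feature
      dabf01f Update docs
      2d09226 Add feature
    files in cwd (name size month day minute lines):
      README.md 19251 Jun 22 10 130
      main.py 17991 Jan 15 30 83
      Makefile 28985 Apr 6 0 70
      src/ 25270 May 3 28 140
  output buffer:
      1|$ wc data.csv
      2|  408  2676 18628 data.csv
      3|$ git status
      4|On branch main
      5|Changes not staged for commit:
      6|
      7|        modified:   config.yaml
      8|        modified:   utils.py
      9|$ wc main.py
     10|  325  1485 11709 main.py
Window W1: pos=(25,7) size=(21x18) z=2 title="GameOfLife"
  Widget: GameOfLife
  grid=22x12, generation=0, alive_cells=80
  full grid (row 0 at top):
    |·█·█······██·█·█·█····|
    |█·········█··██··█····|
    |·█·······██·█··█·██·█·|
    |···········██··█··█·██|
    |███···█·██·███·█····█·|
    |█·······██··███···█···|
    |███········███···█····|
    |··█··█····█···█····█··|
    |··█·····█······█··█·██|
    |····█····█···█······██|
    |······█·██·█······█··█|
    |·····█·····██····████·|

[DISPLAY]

                                                     
     ┏━━━━━━━━━━━━━━━━━━┓                            
     ┃ Terminal         ┃                            
     ┠──────────────────┨                            
     ┃$ wc data.csv     ┃                            
     ┃  408  2676 18628 ┃                            
     ┃$ git status     ┏━━━━━━━━━━━━━━━━━━━┓         
     ┃On branch main   ┃ GameOfLife        ┃         
     ┃Changes not stage┠───────────────────┨         
     ┃                 ┃Gen: 0             ┃         
     ┃        modified:┃█·█······██·█·█·█··┃         
     ┃        modified:┃·········█··██··█··┃         
     ┃$ wc main.py     ┃█·······██·█··█·██·┃         
     ┃  325  1485 11709┃··········██··█··█·┃         
     ┃$ █              ┃██···█·██·███·█····┃         
     ┃                 ┃·······██··███···█·┃         
     ┃                 ┃██········███···█··┃         
     ┃                 ┃·█··█····█···█····█┃         
     ┃                 ┃·█·····█······█··█·┃         
     ┗━━━━━━━━━━━━━━━━━┃···█····█···█······┃         
                       ┃·····█·██·█······█·┃         
                       ┃····█·····██····███┃         


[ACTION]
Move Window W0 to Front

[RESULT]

                                                     
     ┏━━━━━━━━━━━━━━━━━━┓                            
     ┃ Terminal         ┃                            
     ┠──────────────────┨                            
     ┃$ wc data.csv     ┃                            
     ┃  408  2676 18628 ┃                            
     ┃$ git status      ┃━━━━━━━━━━━━━━━━━━┓         
     ┃On branch main    ┃GameOfLife        ┃         
     ┃Changes not staged┃──────────────────┨         
     ┃                  ┃en: 0             ┃         
     ┃        modified: ┃·█······██·█·█·█··┃         
     ┃        modified: ┃········█··██··█··┃         
     ┃$ wc main.py      ┃·······██·█··█·██·┃         
     ┃  325  1485 11709 ┃·········██··█··█·┃         
     ┃$ █               ┃█···█·██·███·█····┃         
     ┃                  ┃······██··███···█·┃         
     ┃                  ┃█········███···█··┃         
     ┃                  ┃█··█····█···█····█┃         
     ┃                  ┃█·····█······█··█·┃         
     ┗━━━━━━━━━━━━━━━━━━┛··█····█···█······┃         
                       ┃·····█·██·█······█·┃         
                       ┃····█·····██····███┃         


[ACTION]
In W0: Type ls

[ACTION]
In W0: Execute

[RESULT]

                                                     
     ┏━━━━━━━━━━━━━━━━━━┓                            
     ┃ Terminal         ┃                            
     ┠──────────────────┨                            
     ┃$ wc data.csv     ┃                            
     ┃  408  2676 18628 ┃                            
     ┃$ git status      ┃━━━━━━━━━━━━━━━━━━┓         
     ┃On branch main    ┃GameOfLife        ┃         
     ┃Changes not staged┃──────────────────┨         
     ┃                  ┃en: 0             ┃         
     ┃        modified: ┃·█······██·█·█·█··┃         
     ┃        modified: ┃········█··██··█··┃         
     ┃$ wc main.py      ┃·······██·█··█·██·┃         
     ┃  325  1485 11709 ┃·········██··█··█·┃         
     ┃$ ls              ┃█···█·██·███·█····┃         
     ┃README.md  main.py┃······██··███···█·┃         
     ┃$ █               ┃█········███···█··┃         
     ┃                  ┃█··█····█···█····█┃         
     ┃                  ┃█·····█······█··█·┃         
     ┗━━━━━━━━━━━━━━━━━━┛··█····█···█······┃         
                       ┃·····█·██·█······█·┃         
                       ┃····█·····██····███┃         


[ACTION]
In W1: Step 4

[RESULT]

                                                     
     ┏━━━━━━━━━━━━━━━━━━┓                            
     ┃ Terminal         ┃                            
     ┠──────────────────┨                            
     ┃$ wc data.csv     ┃                            
     ┃  408  2676 18628 ┃                            
     ┃$ git status      ┃━━━━━━━━━━━━━━━━━━┓         
     ┃On branch main    ┃GameOfLife        ┃         
     ┃Changes not staged┃──────────────────┨         
     ┃                  ┃en: 4             ┃         
     ┃        modified: ┃··········██·█·█··┃         
     ┃        modified: ┃········████···██·┃         
     ┃$ wc main.py      ┃·······██····█·█··┃         
     ┃  325  1485 11709 ┃·······█····█·····┃         
     ┃$ ls              ┃············██····┃         
     ┃README.md  main.py┃············███···┃         
     ┃$ █               ┃···········██···█·┃         
     ┃                  ┃███····█··█·██·██·┃         
     ┃                  ┃·········█··█···█·┃         
     ┗━━━━━━━━━━━━━━━━━━┛···········█······┃         
                       ┃···················┃         
                       ┃········█··█·····█·┃         


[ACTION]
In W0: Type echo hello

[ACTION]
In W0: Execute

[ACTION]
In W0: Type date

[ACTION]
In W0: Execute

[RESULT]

                                                     
     ┏━━━━━━━━━━━━━━━━━━┓                            
     ┃ Terminal         ┃                            
     ┠──────────────────┨                            
     ┃$ git status      ┃                            
     ┃On branch main    ┃                            
     ┃Changes not staged┃━━━━━━━━━━━━━━━━━━┓         
     ┃                  ┃GameOfLife        ┃         
     ┃        modified: ┃──────────────────┨         
     ┃        modified: ┃en: 4             ┃         
     ┃$ wc main.py      ┃··········██·█·█··┃         
     ┃  325  1485 11709 ┃········████···██·┃         
     ┃$ ls              ┃·······██····█·█··┃         
     ┃README.md  main.py┃·······█····█·····┃         
     ┃$ echo hello      ┃············██····┃         
     ┃hello             ┃············███···┃         
     ┃$ date            ┃···········██···█·┃         
     ┃Sat Jan 17 18:27:0┃███····█··█·██·██·┃         
     ┃$ █               ┃·········█··█···█·┃         
     ┗━━━━━━━━━━━━━━━━━━┛···········█······┃         
                       ┃···················┃         
                       ┃········█··█·····█·┃         


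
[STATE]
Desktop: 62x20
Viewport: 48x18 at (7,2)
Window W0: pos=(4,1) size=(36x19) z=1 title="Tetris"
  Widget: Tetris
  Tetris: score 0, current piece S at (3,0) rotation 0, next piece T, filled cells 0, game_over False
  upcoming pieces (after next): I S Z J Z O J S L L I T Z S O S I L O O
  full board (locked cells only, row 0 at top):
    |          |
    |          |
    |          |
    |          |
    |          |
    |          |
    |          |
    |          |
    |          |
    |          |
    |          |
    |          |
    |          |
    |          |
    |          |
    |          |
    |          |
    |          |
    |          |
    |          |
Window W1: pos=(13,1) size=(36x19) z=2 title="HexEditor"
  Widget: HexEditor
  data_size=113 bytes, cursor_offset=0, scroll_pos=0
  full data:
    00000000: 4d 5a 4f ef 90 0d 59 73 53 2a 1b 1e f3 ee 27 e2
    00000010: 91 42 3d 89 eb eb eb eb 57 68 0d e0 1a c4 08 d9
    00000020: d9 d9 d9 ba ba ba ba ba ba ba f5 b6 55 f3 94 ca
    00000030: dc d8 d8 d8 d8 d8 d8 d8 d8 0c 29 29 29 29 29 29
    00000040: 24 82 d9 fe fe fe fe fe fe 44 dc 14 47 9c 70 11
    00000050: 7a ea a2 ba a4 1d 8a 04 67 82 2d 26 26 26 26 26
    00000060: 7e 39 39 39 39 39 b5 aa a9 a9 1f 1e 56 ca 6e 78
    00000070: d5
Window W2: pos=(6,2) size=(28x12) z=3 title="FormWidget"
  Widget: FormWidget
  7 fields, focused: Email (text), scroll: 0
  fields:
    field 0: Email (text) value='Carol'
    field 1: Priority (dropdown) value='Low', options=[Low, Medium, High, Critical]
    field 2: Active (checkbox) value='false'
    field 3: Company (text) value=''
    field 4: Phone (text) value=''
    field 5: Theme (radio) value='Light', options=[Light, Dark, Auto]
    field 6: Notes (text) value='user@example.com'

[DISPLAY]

━━━━━━━━━━━━━━━━━━━━━━━━━━┓              ┃      
 FormWidget               ┃──────────────┨      
──────────────────────────┨f 90 0d 59 73 ┃      
> Email:      [Carol     ]┃9 eb eb eb eb ┃      
  Priority:   [Low      ▼]┃a ba ba ba ba ┃      
  Active:     [ ]         ┃8 d8 d8 d8 d8 ┃      
  Company:    [          ]┃e fe fe fe fe ┃      
  Phone:      [          ]┃a a4 1d 8a 04 ┃      
  Theme:      (●) Light  (┃9 39 39 b5 aa ┃      
  Notes:      [user@examp]┃              ┃      
                          ┃              ┃      
━━━━━━━━━━━━━━━━━━━━━━━━━━┛              ┃      
      ┃                                  ┃      
      ┃                                  ┃      
      ┃                                  ┃      
      ┃                                  ┃      
      ┃                                  ┃      
━━━━━━┗━━━━━━━━━━━━━━━━━━━━━━━━━━━━━━━━━━┛      


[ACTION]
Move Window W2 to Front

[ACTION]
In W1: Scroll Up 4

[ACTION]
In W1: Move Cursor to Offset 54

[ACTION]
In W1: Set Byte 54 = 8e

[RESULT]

━━━━━━━━━━━━━━━━━━━━━━━━━━┓              ┃      
 FormWidget               ┃──────────────┨      
──────────────────────────┨f 90 0d 59 73 ┃      
> Email:      [Carol     ]┃9 eb eb eb eb ┃      
  Priority:   [Low      ▼]┃a ba ba ba ba ┃      
  Active:     [ ]         ┃8 d8 d8 8E d8 ┃      
  Company:    [          ]┃e fe fe fe fe ┃      
  Phone:      [          ]┃a a4 1d 8a 04 ┃      
  Theme:      (●) Light  (┃9 39 39 b5 aa ┃      
  Notes:      [user@examp]┃              ┃      
                          ┃              ┃      
━━━━━━━━━━━━━━━━━━━━━━━━━━┛              ┃      
      ┃                                  ┃      
      ┃                                  ┃      
      ┃                                  ┃      
      ┃                                  ┃      
      ┃                                  ┃      
━━━━━━┗━━━━━━━━━━━━━━━━━━━━━━━━━━━━━━━━━━┛      


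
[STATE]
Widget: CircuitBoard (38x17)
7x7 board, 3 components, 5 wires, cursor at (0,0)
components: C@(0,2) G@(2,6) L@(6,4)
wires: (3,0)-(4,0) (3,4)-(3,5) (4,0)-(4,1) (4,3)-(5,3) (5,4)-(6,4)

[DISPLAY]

   0 1 2 3 4 5 6                      
0  [.]      C                         
                                      
1                                     
                                      
2                           G         
                                      
3   ·               · ─ ·             
    │                                 
4   · ─ ·       ·                     
                │                     
5               ·   ·                 
                    │                 
6                   L                 
Cursor: (0,0)                         
                                      
                                      


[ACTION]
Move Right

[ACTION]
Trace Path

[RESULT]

   0 1 2 3 4 5 6                      
0      [.]  C                         
                                      
1                                     
                                      
2                           G         
                                      
3   ·               · ─ ·             
    │                                 
4   · ─ ·       ·                     
                │                     
5               ·   ·                 
                    │                 
6                   L                 
Cursor: (0,1)  Trace: No connections  
                                      
                                      


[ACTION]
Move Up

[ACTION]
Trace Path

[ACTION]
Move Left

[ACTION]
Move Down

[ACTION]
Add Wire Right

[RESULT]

   0 1 2 3 4 5 6                      
0           C                         
                                      
1  [.]─ ·                             
                                      
2                           G         
                                      
3   ·               · ─ ·             
    │                                 
4   · ─ ·       ·                     
                │                     
5               ·   ·                 
                    │                 
6                   L                 
Cursor: (1,0)  Trace: No connections  
                                      
                                      


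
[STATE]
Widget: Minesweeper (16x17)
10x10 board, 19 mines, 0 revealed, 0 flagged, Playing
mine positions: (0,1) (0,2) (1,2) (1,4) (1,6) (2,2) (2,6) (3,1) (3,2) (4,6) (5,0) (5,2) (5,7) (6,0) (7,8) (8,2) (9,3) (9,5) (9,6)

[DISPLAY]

■■■■■■■■■■      
■■■■■■■■■■      
■■■■■■■■■■      
■■■■■■■■■■      
■■■■■■■■■■      
■■■■■■■■■■      
■■■■■■■■■■      
■■■■■■■■■■      
■■■■■■■■■■      
■■■■■■■■■■      
                
                
                
                
                
                
                


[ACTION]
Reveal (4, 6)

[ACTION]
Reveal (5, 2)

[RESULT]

■✹✹■■■■■■■      
■■✹■✹■✹■■■      
■■✹■■■✹■■■      
■✹✹■■■■■■■      
■■■■■■✹■■■      
✹■✹■■■■✹■■      
✹■■■■■■■■■      
■■■■■■■■✹■      
■■✹■■■■■■■      
■■■✹■✹✹■■■      
                
                
                
                
                
                
                


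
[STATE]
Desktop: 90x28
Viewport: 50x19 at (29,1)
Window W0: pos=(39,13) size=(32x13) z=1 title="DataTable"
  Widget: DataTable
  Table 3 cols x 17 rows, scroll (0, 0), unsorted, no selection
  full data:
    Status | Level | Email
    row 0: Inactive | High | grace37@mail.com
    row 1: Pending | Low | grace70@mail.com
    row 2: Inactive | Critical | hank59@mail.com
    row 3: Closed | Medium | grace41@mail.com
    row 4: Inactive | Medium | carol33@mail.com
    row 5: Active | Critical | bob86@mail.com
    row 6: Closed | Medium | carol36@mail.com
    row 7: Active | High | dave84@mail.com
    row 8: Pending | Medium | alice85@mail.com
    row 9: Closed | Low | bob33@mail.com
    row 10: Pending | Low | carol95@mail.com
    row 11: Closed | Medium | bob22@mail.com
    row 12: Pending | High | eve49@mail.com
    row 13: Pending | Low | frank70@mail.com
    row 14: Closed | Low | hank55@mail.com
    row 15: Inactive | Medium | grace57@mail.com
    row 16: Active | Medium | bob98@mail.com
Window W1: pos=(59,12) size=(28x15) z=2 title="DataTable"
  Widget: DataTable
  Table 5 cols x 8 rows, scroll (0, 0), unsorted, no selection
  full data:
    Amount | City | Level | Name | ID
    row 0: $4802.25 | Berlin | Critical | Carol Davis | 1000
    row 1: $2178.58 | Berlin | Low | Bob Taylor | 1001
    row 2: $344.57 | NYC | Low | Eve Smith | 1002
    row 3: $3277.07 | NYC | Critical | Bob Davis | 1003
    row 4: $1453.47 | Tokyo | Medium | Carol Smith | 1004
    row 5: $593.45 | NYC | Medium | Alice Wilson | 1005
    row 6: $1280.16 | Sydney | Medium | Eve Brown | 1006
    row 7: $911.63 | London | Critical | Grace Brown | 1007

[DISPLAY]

                                                  
                                                  
                                                  
                                                  
                                                  
                                                  
                                                  
                                                  
                                                  
                                                  
                                                  
                              ┏━━━━━━━━━━━━━━━━━━━
          ┏━━━━━━━━━━━━━━━━━━━┃ DataTable         
          ┃ DataTable         ┠───────────────────
          ┠───────────────────┃Amount  │City  │Lev
          ┃Status  │Level   │E┃────────┼──────┼───
          ┃────────┼────────┼─┃$4802.25│Berlin│Cri
          ┃Inactive│High    │g┃$2178.58│Berlin│Low
          ┃Pending │Low     │g┃$344.57 │NYC   │Low


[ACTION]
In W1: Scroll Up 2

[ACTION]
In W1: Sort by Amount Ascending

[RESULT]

                                                  
                                                  
                                                  
                                                  
                                                  
                                                  
                                                  
                                                  
                                                  
                                                  
                                                  
                              ┏━━━━━━━━━━━━━━━━━━━
          ┏━━━━━━━━━━━━━━━━━━━┃ DataTable         
          ┃ DataTable         ┠───────────────────
          ┠───────────────────┃Amount ▲│City  │Lev
          ┃Status  │Level   │E┃────────┼──────┼───
          ┃────────┼────────┼─┃$344.57 │NYC   │Low
          ┃Inactive│High    │g┃$593.45 │NYC   │Med
          ┃Pending │Low     │g┃$911.63 │London│Cri


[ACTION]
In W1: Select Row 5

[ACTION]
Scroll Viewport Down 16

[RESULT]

                                                  
                                                  
                                                  
                              ┏━━━━━━━━━━━━━━━━━━━
          ┏━━━━━━━━━━━━━━━━━━━┃ DataTable         
          ┃ DataTable         ┠───────────────────
          ┠───────────────────┃Amount ▲│City  │Lev
          ┃Status  │Level   │E┃────────┼──────┼───
          ┃────────┼────────┼─┃$344.57 │NYC   │Low
          ┃Inactive│High    │g┃$593.45 │NYC   │Med
          ┃Pending │Low     │g┃$911.63 │London│Cri
          ┃Inactive│Critical│h┃$1280.16│Sydney│Med
          ┃Closed  │Medium  │g┃$1453.47│Tokyo │Med
          ┃Inactive│Medium  │c┃>2178.58│Berlin│Low
          ┃Active  │Critical│b┃$3277.07│NYC   │Cri
          ┃Closed  │Medium  │c┃$4802.25│Berlin│Cri
          ┗━━━━━━━━━━━━━━━━━━━┃                   
                              ┗━━━━━━━━━━━━━━━━━━━
                                                  


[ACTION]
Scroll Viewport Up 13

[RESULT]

                                                  
                                                  
                                                  
                                                  
                                                  
                                                  
                                                  
                                                  
                                                  
                                                  
                                                  
                                                  
                              ┏━━━━━━━━━━━━━━━━━━━
          ┏━━━━━━━━━━━━━━━━━━━┃ DataTable         
          ┃ DataTable         ┠───────────────────
          ┠───────────────────┃Amount ▲│City  │Lev
          ┃Status  │Level   │E┃────────┼──────┼───
          ┃────────┼────────┼─┃$344.57 │NYC   │Low
          ┃Inactive│High    │g┃$593.45 │NYC   │Med


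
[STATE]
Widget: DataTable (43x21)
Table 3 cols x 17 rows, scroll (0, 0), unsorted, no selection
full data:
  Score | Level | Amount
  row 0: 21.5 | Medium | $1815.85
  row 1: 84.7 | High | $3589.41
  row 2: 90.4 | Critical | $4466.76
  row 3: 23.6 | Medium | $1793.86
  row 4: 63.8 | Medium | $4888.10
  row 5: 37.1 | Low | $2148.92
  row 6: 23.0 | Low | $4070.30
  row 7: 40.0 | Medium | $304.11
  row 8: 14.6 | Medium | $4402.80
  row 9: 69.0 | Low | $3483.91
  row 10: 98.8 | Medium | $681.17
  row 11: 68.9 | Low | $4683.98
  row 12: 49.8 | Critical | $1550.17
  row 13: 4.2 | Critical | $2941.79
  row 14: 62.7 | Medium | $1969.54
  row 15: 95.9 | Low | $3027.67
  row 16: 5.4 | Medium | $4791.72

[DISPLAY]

Score│Level   │Amount                      
─────┼────────┼────────                    
21.5 │Medium  │$1815.85                    
84.7 │High    │$3589.41                    
90.4 │Critical│$4466.76                    
23.6 │Medium  │$1793.86                    
63.8 │Medium  │$4888.10                    
37.1 │Low     │$2148.92                    
23.0 │Low     │$4070.30                    
40.0 │Medium  │$304.11                     
14.6 │Medium  │$4402.80                    
69.0 │Low     │$3483.91                    
98.8 │Medium  │$681.17                     
68.9 │Low     │$4683.98                    
49.8 │Critical│$1550.17                    
4.2  │Critical│$2941.79                    
62.7 │Medium  │$1969.54                    
95.9 │Low     │$3027.67                    
5.4  │Medium  │$4791.72                    
                                           
                                           


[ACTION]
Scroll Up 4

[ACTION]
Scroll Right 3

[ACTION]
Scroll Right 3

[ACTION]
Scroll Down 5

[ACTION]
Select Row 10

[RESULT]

Score│Level   │Amount                      
─────┼────────┼────────                    
21.5 │Medium  │$1815.85                    
84.7 │High    │$3589.41                    
90.4 │Critical│$4466.76                    
23.6 │Medium  │$1793.86                    
63.8 │Medium  │$4888.10                    
37.1 │Low     │$2148.92                    
23.0 │Low     │$4070.30                    
40.0 │Medium  │$304.11                     
14.6 │Medium  │$4402.80                    
69.0 │Low     │$3483.91                    
>8.8 │Medium  │$681.17                     
68.9 │Low     │$4683.98                    
49.8 │Critical│$1550.17                    
4.2  │Critical│$2941.79                    
62.7 │Medium  │$1969.54                    
95.9 │Low     │$3027.67                    
5.4  │Medium  │$4791.72                    
                                           
                                           
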